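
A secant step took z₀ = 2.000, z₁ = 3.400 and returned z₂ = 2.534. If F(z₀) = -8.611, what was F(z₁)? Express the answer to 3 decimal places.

13.965

The secant line through (2.000, -8.611) and (3.400, F(z₁)) crosses zero at z₂ = 2.534.
So (2.000, -8.611), (3.400, F(z₁)), (2.534, 0) are collinear:
F(z₁) = -8.611 · (3.400 − 2.534) / (2.000 − 2.534) = -8.611 · (0.86600)/(-0.53400) = 13.96466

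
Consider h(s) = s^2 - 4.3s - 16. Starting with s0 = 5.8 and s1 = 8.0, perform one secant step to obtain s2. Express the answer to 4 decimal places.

h(5.8) = -7.300000, h(8.0) = 13.600000
s2 = 8.000000 − 13.600000·(8.000000 − 5.800000) / (13.600000 − (-7.300000)) = 8.000000 − (29.920000)/(20.900000) = 6.568421

6.5684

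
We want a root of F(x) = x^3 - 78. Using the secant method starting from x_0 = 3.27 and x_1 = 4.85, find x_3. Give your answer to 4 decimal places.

F(3.27) = -43.034217, F(4.85) = 36.084125
x_2 = 4.850000 − 36.084125·(4.850000 − 3.270000) / (36.084125 − (-43.034217)) = 4.850000 − (57.012917)/(79.118342) = 4.129397
F(4.129397) = -7.585856
x_3 = 4.129397 − (-7.585856)·(4.129397 − 4.850000) / (-7.585856 − 36.084125) = 4.129397 − (5.466391)/(-43.669981) = 4.254572

4.2546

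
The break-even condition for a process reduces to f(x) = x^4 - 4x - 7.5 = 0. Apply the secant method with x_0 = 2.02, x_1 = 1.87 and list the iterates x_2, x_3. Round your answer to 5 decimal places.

1.97801, 1.98226

f(2.02) = 1.0696642, f(1.87) = -2.7516904
x_2 = 1.8700000 − (-2.7516904)·(1.8700000 − 2.0200000) / (-2.7516904 − 1.0696642) = 1.8700000 − (0.4127536)/(-3.8213545) = 1.9780124
f(1.9780124) = -0.1041355
x_3 = 1.9780124 − (-0.1041355)·(1.9780124 − 1.8700000) / (-0.1041355 − (-2.7516904)) = 1.9780124 − (-0.0112479)/(2.6475549) = 1.9822608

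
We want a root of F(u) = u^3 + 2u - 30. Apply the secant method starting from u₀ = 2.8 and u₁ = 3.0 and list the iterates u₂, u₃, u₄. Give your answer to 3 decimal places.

2.890, 2.893, 2.893

F(2.8) = -2.44800, F(3.0) = 3.00000
u₂ = 3.00000 − 3.00000·(3.00000 − 2.80000) / (3.00000 − (-2.44800)) = 3.00000 − (0.60000)/(5.44800) = 2.88987
F(2.88987) = -0.08601
u₃ = 2.88987 − (-0.08601)·(2.88987 − 3.00000) / (-0.08601 − 3.00000) = 2.88987 − (0.00947)/(-3.08601) = 2.89294
F(2.89294) = -0.00289
u₄ = 2.89294 − (-0.00289)·(2.89294 − 2.88987) / (-0.00289 − (-0.08601)) = 2.89294 − (-0.00001)/(0.08312) = 2.89304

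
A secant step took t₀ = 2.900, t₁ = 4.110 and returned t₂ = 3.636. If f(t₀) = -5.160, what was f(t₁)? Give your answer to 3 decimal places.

The secant line through (2.900, -5.160) and (4.110, f(t₁)) crosses zero at t₂ = 3.636.
So (2.900, -5.160), (4.110, f(t₁)), (3.636, 0) are collinear:
f(t₁) = -5.160 · (4.110 − 3.636) / (2.900 − 3.636) = -5.160 · (0.47400)/(-0.73600) = 3.32315

3.323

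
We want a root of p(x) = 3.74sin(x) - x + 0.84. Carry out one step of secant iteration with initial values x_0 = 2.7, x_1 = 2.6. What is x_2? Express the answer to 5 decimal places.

p(2.7) = -0.2615992, p(2.6) = 0.1679751
x_2 = 2.6000000 − 0.1679751·(2.6000000 − 2.7000000) / (0.1679751 − (-0.2615992)) = 2.6000000 − (-0.0167975)/(0.4295744) = 2.6391027

2.63910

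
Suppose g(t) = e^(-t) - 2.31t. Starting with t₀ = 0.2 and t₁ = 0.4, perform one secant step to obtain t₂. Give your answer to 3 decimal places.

g(0.2) = 0.35673, g(0.4) = -0.25368
t₂ = 0.40000 − (-0.25368)·(0.40000 − 0.20000) / (-0.25368 − 0.35673) = 0.40000 − (-0.05074)/(-0.61041) = 0.31688

0.317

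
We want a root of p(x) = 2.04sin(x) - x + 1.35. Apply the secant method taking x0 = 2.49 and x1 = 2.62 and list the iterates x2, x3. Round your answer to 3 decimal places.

p(2.49) = 0.09717, p(2.62) = -0.25355
x2 = 2.62000 − (-0.25355)·(2.62000 − 2.49000) / (-0.25355 − 0.09717) = 2.62000 − (-0.03296)/(-0.35071) = 2.52602
p(2.52602) = 0.00194
x3 = 2.52602 − 0.00194·(2.52602 − 2.62000) / (0.00194 − (-0.25355)) = 2.52602 − (-0.00018)/(0.25548) = 2.52673

2.526, 2.527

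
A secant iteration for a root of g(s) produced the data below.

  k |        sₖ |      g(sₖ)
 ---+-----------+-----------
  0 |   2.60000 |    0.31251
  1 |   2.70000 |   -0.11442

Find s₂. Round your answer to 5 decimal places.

2.67320

s₂ = 2.70000 − (-0.11442)·(2.70000 − 2.60000) / (-0.11442 − 0.31251)
   = 2.70000 − (-0.0114420)/(-0.4269300) = 2.6731994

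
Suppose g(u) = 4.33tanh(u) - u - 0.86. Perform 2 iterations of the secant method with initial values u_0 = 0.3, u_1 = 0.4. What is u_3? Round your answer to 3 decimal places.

0.266

g(0.3) = 0.10138, g(0.4) = 0.38518
u_2 = 0.40000 − 0.38518·(0.40000 − 0.30000) / (0.38518 − 0.10138) = 0.40000 − (0.03852)/(0.28380) = 0.26428
g(0.26428) = -0.00588
u_3 = 0.26428 − (-0.00588)·(0.26428 − 0.40000) / (-0.00588 − 0.38518) = 0.26428 − (0.00080)/(-0.39106) = 0.26632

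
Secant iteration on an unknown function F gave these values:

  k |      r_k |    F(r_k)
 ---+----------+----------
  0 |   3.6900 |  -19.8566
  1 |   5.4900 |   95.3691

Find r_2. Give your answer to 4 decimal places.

4.0002

r_2 = 5.4900 − 95.3691·(5.4900 − 3.6900) / (95.3691 − (-19.8566))
   = 5.4900 − (171.664380)/(115.225700) = 4.000190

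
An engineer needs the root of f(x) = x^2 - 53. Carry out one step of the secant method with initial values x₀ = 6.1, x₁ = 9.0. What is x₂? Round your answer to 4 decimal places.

f(6.1) = -15.790000, f(9.0) = 28.000000
x₂ = 9.000000 − 28.000000·(9.000000 − 6.100000) / (28.000000 − (-15.790000)) = 9.000000 − (81.200000)/(43.790000) = 7.145695

7.1457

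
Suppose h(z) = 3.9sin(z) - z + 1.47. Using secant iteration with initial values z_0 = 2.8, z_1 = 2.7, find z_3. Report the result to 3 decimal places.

2.795

h(2.8) = -0.02355, h(2.7) = 0.43678
z_2 = 2.70000 − 0.43678·(2.70000 − 2.80000) / (0.43678 − (-0.02355)) = 2.70000 − (-0.04368)/(0.46033) = 2.79488
h(2.79488) = 0.00035
z_3 = 2.79488 − 0.00035·(2.79488 − 2.70000) / (0.00035 − 0.43678) = 2.79488 − (0.00003)/(-0.43643) = 2.79496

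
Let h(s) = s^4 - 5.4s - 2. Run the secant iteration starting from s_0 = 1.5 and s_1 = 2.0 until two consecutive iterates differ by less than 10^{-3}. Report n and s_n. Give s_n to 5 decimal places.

h(1.5) = -5.0375000, h(2.0) = 3.2000000
s_2 = 2.0000000 − 3.2000000·(0.5000000)/(8.2375000) = 1.8057663;  |Δ| = 0.1942337
h(1.8057663) = -1.1183738
s_3 = 1.8057663 − (-1.1183738)·(-0.1942337)/(-4.3183738) = 1.8560690;  |Δ| = 0.0503027
h(1.8560690) = -0.1548015
s_4 = 1.8560690 − (-0.1548015)·(0.0503027)/(0.9635722) = 1.8641503;  |Δ| = 0.0080813
h(1.8641503) = 0.0096056
s_5 = 1.8641503 − 0.0096056·(0.0080813)/(0.1644072) = 1.8636782;  |Δ| = 0.0004722
|s_5 − s_4| = 0.0004722 < 10^{-3}

n = 5, s_n = 1.86368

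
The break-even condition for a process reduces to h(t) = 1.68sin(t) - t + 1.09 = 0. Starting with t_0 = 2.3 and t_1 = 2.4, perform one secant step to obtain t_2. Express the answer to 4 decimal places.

2.3196

h(2.3) = 0.042785, h(2.4) = -0.175222
t_2 = 2.400000 − (-0.175222)·(2.400000 − 2.300000) / (-0.175222 − 0.042785) = 2.400000 − (-0.017522)/(-0.218007) = 2.319625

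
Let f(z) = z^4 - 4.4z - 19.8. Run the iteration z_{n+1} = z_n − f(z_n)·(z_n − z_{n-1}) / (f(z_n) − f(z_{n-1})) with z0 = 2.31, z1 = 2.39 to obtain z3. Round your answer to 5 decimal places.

2.34239

f(2.31) = -1.4900368, f(2.39) = 2.3120864
z2 = 2.3900000 − 2.3120864·(2.3900000 − 2.3100000) / (2.3120864 − (-1.4900368)) = 2.3900000 − (0.1849669)/(3.8021232) = 2.3413517
f(2.3413517) = -0.0504163
z3 = 2.3413517 − (-0.0504163)·(2.3413517 − 2.3900000) / (-0.0504163 − 2.3120864) = 2.3413517 − (0.0024527)/(-2.3625027) = 2.3423898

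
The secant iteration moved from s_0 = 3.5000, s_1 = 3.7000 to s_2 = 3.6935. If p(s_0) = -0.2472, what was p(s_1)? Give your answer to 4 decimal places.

0.0083

The secant line through (3.5000, -0.2472) and (3.7000, p(s_1)) crosses zero at s_2 = 3.6935.
So (3.5000, -0.2472), (3.7000, p(s_1)), (3.6935, 0) are collinear:
p(s_1) = -0.2472 · (3.7000 − 3.6935) / (3.5000 − 3.6935) = -0.2472 · (0.006500)/(-0.193500) = 0.008304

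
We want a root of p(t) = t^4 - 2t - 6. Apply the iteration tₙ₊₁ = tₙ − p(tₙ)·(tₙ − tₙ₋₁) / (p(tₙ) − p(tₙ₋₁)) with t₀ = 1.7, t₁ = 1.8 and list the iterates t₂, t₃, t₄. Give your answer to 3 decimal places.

p(1.7) = -1.04790, p(1.8) = 0.89760
t₂ = 1.80000 − 0.89760·(1.80000 − 1.70000) / (0.89760 − (-1.04790)) = 1.80000 − (0.08976)/(1.94550) = 1.75386
p(1.75386) = -0.04574
t₃ = 1.75386 − (-0.04574)·(1.75386 − 1.80000) / (-0.04574 − 0.89760) = 1.75386 − (0.00211)/(-0.94334) = 1.75610
p(1.75610) = -0.00185
t₄ = 1.75610 − (-0.00185)·(1.75610 − 1.75386) / (-0.00185 − (-0.04574)) = 1.75610 − (0.00000)/(0.04389) = 1.75619

1.754, 1.756, 1.756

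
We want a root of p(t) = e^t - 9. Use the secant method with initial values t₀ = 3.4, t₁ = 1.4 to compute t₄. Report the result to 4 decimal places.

p(3.4) = 20.964100, p(1.4) = -4.944800
t₂ = 1.400000 − (-4.944800)·(1.400000 − 3.400000) / (-4.944800 − 20.964100) = 1.400000 − (9.889600)/(-25.908900) = 1.781707
p(1.781707) = -3.060015
t₃ = 1.781707 − (-3.060015)·(1.781707 − 1.400000) / (-3.060015 − (-4.944800)) = 1.781707 − (-1.168028)/(1.884785) = 2.401421
p(2.401421) = 2.038848
t₄ = 2.401421 − 2.038848·(2.401421 − 1.781707) / (2.038848 − (-3.060015)) = 2.401421 − (1.263503)/(5.098863) = 2.153620

2.1536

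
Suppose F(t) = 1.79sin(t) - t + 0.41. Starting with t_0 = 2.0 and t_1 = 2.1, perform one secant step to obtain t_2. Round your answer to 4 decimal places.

2.0206

F(2.0) = 0.037642, F(2.1) = -0.144855
t_2 = 2.100000 − (-0.144855)·(2.100000 − 2.000000) / (-0.144855 − 0.037642) = 2.100000 − (-0.014486)/(-0.182498) = 2.020626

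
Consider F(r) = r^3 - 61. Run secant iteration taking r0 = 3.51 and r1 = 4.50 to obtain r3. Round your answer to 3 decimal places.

F(3.51) = -17.75645, F(4.50) = 30.12500
r2 = 4.50000 − 30.12500·(4.50000 − 3.51000) / (30.12500 − (-17.75645)) = 4.50000 − (29.82375)/(47.88145) = 3.87713
F(3.87713) = -2.71829
r3 = 3.87713 − (-2.71829)·(3.87713 − 4.50000) / (-2.71829 − 30.12500) = 3.87713 − (1.69313)/(-32.84329) = 3.92869

3.929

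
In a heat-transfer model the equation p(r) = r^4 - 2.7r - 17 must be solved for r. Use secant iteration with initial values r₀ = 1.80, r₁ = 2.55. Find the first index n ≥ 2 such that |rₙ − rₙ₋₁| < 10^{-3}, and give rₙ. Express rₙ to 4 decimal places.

n = 6, rₙ = 2.1877

p(1.80) = -11.362400, p(2.55) = 18.397506
r₂ = 2.550000 − 18.397506·(0.750000)/(29.759906) = 2.086352;  |Δ| = 0.463648
p(2.086352) = -3.685729
r₃ = 2.086352 − (-3.685729)·(-0.463648)/(-22.083236) = 2.163735;  |Δ| = 0.077384
p(2.163735) = -0.923295
r₄ = 2.163735 − (-0.923295)·(0.077384)/(2.762435) = 2.189600;  |Δ| = 0.025864
p(2.189600) = 0.073835
r₅ = 2.189600 − 0.073835·(0.025864)/(0.997129) = 2.187684;  |Δ| = 0.001915
p(2.187684) = -0.001308
r₆ = 2.187684 − (-0.001308)·(-0.001915)/(-0.075143) = 2.187718;  |Δ| = 0.000033
|r₆ − r₅| = 0.000033 < 10^{-3}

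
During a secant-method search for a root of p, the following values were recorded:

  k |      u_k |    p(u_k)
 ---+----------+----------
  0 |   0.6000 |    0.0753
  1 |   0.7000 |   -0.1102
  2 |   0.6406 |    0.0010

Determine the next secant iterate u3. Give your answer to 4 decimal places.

0.6411

u3 = 0.6406 − 0.0010·(0.6406 − 0.7000) / (0.0010 − (-0.1102))
   = 0.6406 − (-0.000059)/(0.111200) = 0.641134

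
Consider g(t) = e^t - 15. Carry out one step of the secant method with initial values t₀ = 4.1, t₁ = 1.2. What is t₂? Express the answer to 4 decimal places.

1.7940

g(4.1) = 45.340288, g(1.2) = -11.679883
t₂ = 1.200000 − (-11.679883)·(1.200000 − 4.100000) / (-11.679883 − 45.340288) = 1.200000 − (33.871661)/(-57.020171) = 1.794029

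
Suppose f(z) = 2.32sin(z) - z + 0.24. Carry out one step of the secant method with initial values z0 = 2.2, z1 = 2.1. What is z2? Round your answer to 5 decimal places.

f(2.2) = -0.0842883, f(2.1) = 0.1426457
z2 = 2.1000000 − 0.1426457·(2.1000000 − 2.2000000) / (0.1426457 − (-0.0842883)) = 2.1000000 − (-0.0142646)/(0.2269341) = 2.1628578

2.16286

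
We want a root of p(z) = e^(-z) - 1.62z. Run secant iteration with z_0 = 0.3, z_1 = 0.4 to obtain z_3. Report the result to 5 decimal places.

0.40976

p(0.3) = 0.2548182, p(0.4) = 0.0223200
z_2 = 0.4000000 − 0.0223200·(0.4000000 − 0.3000000) / (0.0223200 − 0.2548182) = 0.4000000 − (0.0022320)/(-0.2324982) = 0.4096001
p(0.4096001) = 0.0003635
z_3 = 0.4096001 − 0.0003635·(0.4096001 − 0.4000000) / (0.0003635 − 0.0223200) = 0.4096001 − (0.0000035)/(-0.0219565) = 0.4097590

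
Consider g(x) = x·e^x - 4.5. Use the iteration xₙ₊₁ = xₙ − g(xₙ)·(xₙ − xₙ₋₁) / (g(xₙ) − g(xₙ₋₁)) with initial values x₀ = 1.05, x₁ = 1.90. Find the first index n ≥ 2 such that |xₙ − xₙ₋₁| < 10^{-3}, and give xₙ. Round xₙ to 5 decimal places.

n = 6, xₙ = 1.26724

g(1.05) = -1.4994663, g(1.90) = 8.2031994
x₂ = 1.9000000 − 8.2031994·(0.8500000)/(9.7026658) = 1.1813604;  |Δ| = 0.7186396
g(1.1813604) = -0.6501772
x₃ = 1.1813604 − (-0.6501772)·(-0.7186396)/(-8.8533767) = 1.2341361;  |Δ| = 0.0527757
g(1.2341361) = -0.2602371
x₄ = 1.2341361 − (-0.2602371)·(0.0527757)/(0.3899401) = 1.2693574;  |Δ| = 0.0352213
g(1.2693574) = 0.0170910
x₅ = 1.2693574 − 0.0170910·(0.0352213)/(0.2773280) = 1.2671868;  |Δ| = 0.0021706
g(1.2671868) = -0.0004106
x₆ = 1.2671868 − (-0.0004106)·(-0.0021706)/(-0.0175016) = 1.2672377;  |Δ| = 0.0000509
|x₆ − x₅| = 0.0000509 < 10^{-3}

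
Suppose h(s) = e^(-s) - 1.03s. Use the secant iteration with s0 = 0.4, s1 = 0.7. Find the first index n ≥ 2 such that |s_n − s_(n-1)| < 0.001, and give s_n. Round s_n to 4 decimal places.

h(0.4) = 0.258320, h(0.7) = -0.224415
s2 = 0.700000 − (-0.224415)·(0.300000)/(-0.482735) = 0.560535;  |Δ| = 0.139465
h(0.560535) = -0.006448
s3 = 0.560535 − (-0.006448)·(-0.139465)/(0.217967) = 0.556410;  |Δ| = 0.004126
h(0.556410) = 0.000162
s4 = 0.556410 − 0.000162·(-0.004126)/(0.006610) = 0.556511;  |Δ| = 0.000101
|s4 − s3| = 0.000101 < 0.001

n = 4, s_n = 0.5565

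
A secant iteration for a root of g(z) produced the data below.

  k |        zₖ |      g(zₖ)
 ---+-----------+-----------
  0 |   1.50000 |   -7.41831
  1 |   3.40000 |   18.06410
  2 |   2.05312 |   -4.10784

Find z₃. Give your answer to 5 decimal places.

2.30266

z₃ = 2.05312 − (-4.10784)·(2.05312 − 3.40000) / (-4.10784 − 18.06410)
   = 2.05312 − (5.5327675)/(-22.1719400) = 2.3026592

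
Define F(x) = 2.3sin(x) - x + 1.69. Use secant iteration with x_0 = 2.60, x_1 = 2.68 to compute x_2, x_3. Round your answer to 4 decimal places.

F(2.60) = 0.275653, F(2.68) = 0.034362
x_2 = 2.680000 − 0.034362·(2.680000 − 2.600000) / (0.034362 − 0.275653) = 2.680000 − (0.002749)/(-0.241291) = 2.691393
F(2.691393) = -0.000558
x_3 = 2.691393 − (-0.000558)·(2.691393 − 2.680000) / (-0.000558 − 0.034362) = 2.691393 − (-0.000006)/(-0.034919) = 2.691211

2.6914, 2.6912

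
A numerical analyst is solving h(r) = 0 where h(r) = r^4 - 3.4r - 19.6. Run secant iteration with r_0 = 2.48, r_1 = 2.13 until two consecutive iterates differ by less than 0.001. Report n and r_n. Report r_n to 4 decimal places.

h(2.48) = 9.795420, h(2.13) = -6.258538
r_2 = 2.130000 − (-6.258538)·(-0.350000)/(-16.053959) = 2.266445;  |Δ| = 0.136445
h(2.266445) = -0.919460
r_3 = 2.266445 − (-0.919460)·(0.136445)/(5.339078) = 2.289943;  |Δ| = 0.023498
h(2.289943) = 0.112045
r_4 = 2.289943 − 0.112045·(0.023498)/(1.031505) = 2.287391;  |Δ| = 0.002552
h(2.287391) = -0.001669
r_5 = 2.287391 − (-0.001669)·(-0.002552)/(-0.113714) = 2.287428;  |Δ| = 0.000037
|r_5 − r_4| = 0.000037 < 0.001

n = 5, r_n = 2.2874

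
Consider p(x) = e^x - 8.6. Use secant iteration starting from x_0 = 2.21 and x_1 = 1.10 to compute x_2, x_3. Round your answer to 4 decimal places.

p(2.21) = 0.515716, p(1.10) = -5.595834
x_2 = 1.100000 − (-5.595834)·(1.100000 − 2.210000) / (-5.595834 − 0.515716) = 1.100000 − (6.211376)/(-6.111550) = 2.116334
p(2.116334) = -0.299350
x_3 = 2.116334 − (-0.299350)·(2.116334 − 1.100000) / (-0.299350 − (-5.595834)) = 2.116334 − (-0.304239)/(5.296484) = 2.173776

2.1163, 2.1738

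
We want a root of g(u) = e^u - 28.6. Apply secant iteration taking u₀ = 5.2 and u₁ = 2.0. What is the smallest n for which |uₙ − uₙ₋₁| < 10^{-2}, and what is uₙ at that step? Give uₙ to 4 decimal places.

g(5.2) = 152.672242, g(2.0) = -21.210944
u₂ = 2.000000 − (-21.210944)·(-3.200000)/(-173.883186) = 2.390348;  |Δ| = 0.390348
g(2.390348) = -17.682703
u₃ = 2.390348 − (-17.682703)·(0.390348)/(3.528241) = 4.346682;  |Δ| = 1.956333
g(4.346682) = 48.621793
u₄ = 4.346682 − 48.621793·(1.956333)/(66.304497) = 2.912082;  |Δ| = 1.434600
g(2.912082) = -10.204949
u₅ = 2.912082 − (-10.204949)·(-1.434600)/(-58.826742) = 3.160948;  |Δ| = 0.248867
g(3.160948) = -5.007039
u₆ = 3.160948 − (-5.007039)·(0.248867)/(5.197910) = 3.400677;  |Δ| = 0.239728
g(3.400677) = 1.384380
u₇ = 3.400677 − 1.384380·(0.239728)/(6.391419) = 3.348752;  |Δ| = 0.051925
g(3.348752) = -0.132830
u₈ = 3.348752 − (-0.132830)·(-0.051925)/(-1.517210) = 3.353297;  |Δ| = 0.004546
|u₈ − u₇| = 0.004546 < 10^{-2}

n = 8, uₙ = 3.3533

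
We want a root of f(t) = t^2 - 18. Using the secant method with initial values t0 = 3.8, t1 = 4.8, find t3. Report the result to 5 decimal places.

f(3.8) = -3.5600000, f(4.8) = 5.0400000
t2 = 4.8000000 − 5.0400000·(4.8000000 − 3.8000000) / (5.0400000 − (-3.5600000)) = 4.8000000 − (5.0400000)/(8.6000000) = 4.2139535
f(4.2139535) = -0.2425960
t3 = 4.2139535 − (-0.2425960)·(4.2139535 − 4.8000000) / (-0.2425960 − 5.0400000) = 4.2139535 − (0.1421725)/(-5.2825960) = 4.2408669

4.24087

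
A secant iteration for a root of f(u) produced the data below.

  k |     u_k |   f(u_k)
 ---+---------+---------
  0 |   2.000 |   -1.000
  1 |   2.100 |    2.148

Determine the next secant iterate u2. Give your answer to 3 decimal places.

u2 = 2.100 − 2.148·(2.100 − 2.000) / (2.148 − (-1.000))
   = 2.100 − (0.21480)/(3.14800) = 2.03177

2.032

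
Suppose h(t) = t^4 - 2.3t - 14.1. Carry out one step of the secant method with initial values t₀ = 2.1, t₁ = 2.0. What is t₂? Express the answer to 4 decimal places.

h(2.1) = 0.518100, h(2.0) = -2.700000
t₂ = 2.000000 − (-2.700000)·(2.000000 − 2.100000) / (-2.700000 − 0.518100) = 2.000000 − (0.270000)/(-3.218100) = 2.083900

2.0839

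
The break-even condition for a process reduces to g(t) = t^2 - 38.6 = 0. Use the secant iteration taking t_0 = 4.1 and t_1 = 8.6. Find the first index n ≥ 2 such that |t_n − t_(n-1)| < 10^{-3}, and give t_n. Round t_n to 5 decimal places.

n = 6, t_n = 6.21289

g(4.1) = -21.7900000, g(8.6) = 35.3600000
t_2 = 8.6000000 − 35.3600000·(4.5000000)/(57.1500000) = 5.8157480;  |Δ| = 2.7842520
g(5.8157480) = -4.7770748
t_3 = 5.8157480 − (-4.7770748)·(-2.7842520)/(-40.1370748) = 6.1471269;  |Δ| = 0.3313789
g(6.1471269) = -0.8128304
t_4 = 6.1471269 − (-0.8128304)·(0.3313789)/(3.9642444) = 6.2150730;  |Δ| = 0.0679461
g(6.2150730) = 0.0271326
t_5 = 6.2150730 − 0.0271326·(0.0679461)/(0.8399630) = 6.2128782;  |Δ| = 0.0021948
g(6.2128782) = -0.0001443
t_6 = 6.2128782 − (-0.0001443)·(-0.0021948)/(-0.0272769) = 6.2128898;  |Δ| = 0.0000116
|t_6 − t_5| = 0.0000116 < 10^{-3}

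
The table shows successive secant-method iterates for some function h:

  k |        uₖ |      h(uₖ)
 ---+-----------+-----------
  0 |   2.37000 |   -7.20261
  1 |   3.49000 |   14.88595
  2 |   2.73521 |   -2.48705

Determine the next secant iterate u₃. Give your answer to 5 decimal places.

2.84326

u₃ = 2.73521 − (-2.48705)·(2.73521 − 3.49000) / (-2.48705 − 14.88595)
   = 2.73521 − (1.8772005)/(-17.3730000) = 2.8432628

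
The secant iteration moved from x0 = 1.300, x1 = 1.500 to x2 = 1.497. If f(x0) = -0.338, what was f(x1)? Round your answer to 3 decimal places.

The secant line through (1.300, -0.338) and (1.500, f(x1)) crosses zero at x2 = 1.497.
So (1.300, -0.338), (1.500, f(x1)), (1.497, 0) are collinear:
f(x1) = -0.338 · (1.500 − 1.497) / (1.300 − 1.497) = -0.338 · (0.00300)/(-0.19700) = 0.00515

0.005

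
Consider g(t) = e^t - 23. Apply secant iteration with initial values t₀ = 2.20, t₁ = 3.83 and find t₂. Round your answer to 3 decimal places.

g(2.20) = -13.97499, g(3.83) = 23.06254
t₂ = 3.83000 − 23.06254·(3.83000 − 2.20000) / (23.06254 − (-13.97499)) = 3.83000 − (37.59194)/(37.03752) = 2.81503

2.815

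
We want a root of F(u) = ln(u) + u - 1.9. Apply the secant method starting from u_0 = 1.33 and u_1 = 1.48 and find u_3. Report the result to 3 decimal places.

F(1.33) = -0.28482, F(1.48) = -0.02796
u_2 = 1.48000 − (-0.02796)·(1.48000 − 1.33000) / (-0.02796 − (-0.28482)) = 1.48000 − (-0.00419)/(0.25686) = 1.49633
F(1.49633) = -0.00066
u_3 = 1.49633 − (-0.00066)·(1.49633 − 1.48000) / (-0.00066 − (-0.02796)) = 1.49633 − (-0.00001)/(0.02730) = 1.49672

1.497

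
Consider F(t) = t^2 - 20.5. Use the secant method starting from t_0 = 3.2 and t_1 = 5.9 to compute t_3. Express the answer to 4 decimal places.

F(3.2) = -10.260000, F(5.9) = 14.310000
t_2 = 5.900000 − 14.310000·(5.900000 − 3.200000) / (14.310000 − (-10.260000)) = 5.900000 − (38.637000)/(24.570000) = 4.327473
F(4.327473) = -1.772982
t_3 = 4.327473 − (-1.772982)·(4.327473 − 5.900000) / (-1.772982 − 14.310000) = 4.327473 − (2.788062)/(-16.082982) = 4.500827

4.5008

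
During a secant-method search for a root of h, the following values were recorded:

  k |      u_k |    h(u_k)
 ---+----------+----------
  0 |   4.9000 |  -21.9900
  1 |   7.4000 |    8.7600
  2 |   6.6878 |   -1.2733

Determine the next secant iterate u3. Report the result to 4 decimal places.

u3 = 6.6878 − (-1.2733)·(6.6878 − 7.4000) / (-1.2733 − 8.7600)
   = 6.6878 − (0.906844)/(-10.033300) = 6.778183

6.7782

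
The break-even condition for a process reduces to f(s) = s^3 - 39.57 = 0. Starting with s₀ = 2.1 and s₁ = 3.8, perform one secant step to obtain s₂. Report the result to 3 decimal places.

f(2.1) = -30.30900, f(3.8) = 15.30200
s₂ = 3.80000 − 15.30200·(3.80000 − 2.10000) / (15.30200 − (-30.30900)) = 3.80000 − (26.01340)/(45.61100) = 3.22967

3.230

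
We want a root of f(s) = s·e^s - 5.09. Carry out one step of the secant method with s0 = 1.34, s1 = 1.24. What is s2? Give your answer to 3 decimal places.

1.337

f(1.34) = 0.02752, f(1.24) = -0.80504
s2 = 1.24000 − (-0.80504)·(1.24000 − 1.34000) / (-0.80504 − 0.02752) = 1.24000 − (0.08050)/(-0.83256) = 1.33669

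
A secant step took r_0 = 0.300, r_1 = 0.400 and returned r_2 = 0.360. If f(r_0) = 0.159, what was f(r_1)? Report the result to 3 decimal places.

-0.106

The secant line through (0.300, 0.159) and (0.400, f(r_1)) crosses zero at r_2 = 0.360.
So (0.300, 0.159), (0.400, f(r_1)), (0.360, 0) are collinear:
f(r_1) = 0.159 · (0.400 − 0.360) / (0.300 − 0.360) = 0.159 · (0.04000)/(-0.06000) = -0.10600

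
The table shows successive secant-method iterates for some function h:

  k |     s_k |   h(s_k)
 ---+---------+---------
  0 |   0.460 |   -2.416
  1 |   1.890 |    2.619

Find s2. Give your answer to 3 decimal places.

s2 = 1.890 − 2.619·(1.890 − 0.460) / (2.619 − (-2.416))
   = 1.890 − (3.74517)/(5.03500) = 1.14617

1.146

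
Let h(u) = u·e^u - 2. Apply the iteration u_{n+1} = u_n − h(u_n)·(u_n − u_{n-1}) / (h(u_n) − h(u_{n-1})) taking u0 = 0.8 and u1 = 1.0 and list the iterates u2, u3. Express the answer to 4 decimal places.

h(0.8) = -0.219567, h(1.0) = 0.718282
u2 = 1.000000 − 0.718282·(1.000000 − 0.800000) / (0.718282 − (-0.219567)) = 1.000000 − (0.143656)/(0.937849) = 0.846824
h(0.846824) = -0.025015
u3 = 0.846824 − (-0.025015)·(0.846824 − 1.000000) / (-0.025015 − 0.718282) = 0.846824 − (0.003832)/(-0.743297) = 0.851979

0.8468, 0.8520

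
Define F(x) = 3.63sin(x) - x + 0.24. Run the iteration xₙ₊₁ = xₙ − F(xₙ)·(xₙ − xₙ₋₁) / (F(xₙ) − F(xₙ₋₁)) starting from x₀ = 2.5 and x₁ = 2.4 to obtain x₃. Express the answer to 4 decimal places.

F(2.5) = -0.087546, F(2.4) = 0.291931
x₂ = 2.400000 − 0.291931·(2.400000 − 2.500000) / (0.291931 − (-0.087546)) = 2.400000 − (-0.029193)/(0.379477) = 2.476930
F(2.476930) = 0.002032
x₃ = 2.476930 − 0.002032·(2.476930 − 2.400000) / (0.002032 − 0.291931) = 2.476930 − (0.000156)/(-0.289900) = 2.477469

2.4775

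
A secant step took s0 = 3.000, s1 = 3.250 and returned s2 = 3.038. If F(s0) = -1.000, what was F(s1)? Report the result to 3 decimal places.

The secant line through (3.000, -1.000) and (3.250, F(s1)) crosses zero at s2 = 3.038.
So (3.000, -1.000), (3.250, F(s1)), (3.038, 0) are collinear:
F(s1) = -1.000 · (3.250 − 3.038) / (3.000 − 3.038) = -1.000 · (0.21200)/(-0.03800) = 5.57895

5.579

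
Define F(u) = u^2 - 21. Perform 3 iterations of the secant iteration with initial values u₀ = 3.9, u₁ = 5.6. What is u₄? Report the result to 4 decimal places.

4.5826

F(3.9) = -5.790000, F(5.6) = 10.360000
u₂ = 5.600000 − 10.360000·(5.600000 − 3.900000) / (10.360000 − (-5.790000)) = 5.600000 − (17.612000)/(16.150000) = 4.509474
F(4.509474) = -0.664647
u₃ = 4.509474 − (-0.664647)·(4.509474 − 5.600000) / (-0.664647 − 10.360000) = 4.509474 − (0.724815)/(-11.024647) = 4.575219
F(4.575219) = -0.067374
u₄ = 4.575219 − (-0.067374)·(4.575219 − 4.509474) / (-0.067374 − (-0.664647)) = 4.575219 − (-0.004430)/(0.597273) = 4.582635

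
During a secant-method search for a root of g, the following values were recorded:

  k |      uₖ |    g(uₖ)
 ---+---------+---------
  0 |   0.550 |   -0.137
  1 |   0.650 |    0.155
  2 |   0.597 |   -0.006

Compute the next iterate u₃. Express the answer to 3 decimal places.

0.599

u₃ = 0.597 − (-0.006)·(0.597 − 0.650) / (-0.006 − 0.155)
   = 0.597 − (0.00032)/(-0.16100) = 0.59898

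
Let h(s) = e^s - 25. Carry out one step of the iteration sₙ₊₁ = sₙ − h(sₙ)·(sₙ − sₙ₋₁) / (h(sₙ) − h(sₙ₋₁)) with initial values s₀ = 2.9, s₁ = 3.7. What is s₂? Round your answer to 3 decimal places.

h(2.9) = -6.82585, h(3.7) = 15.44730
s₂ = 3.70000 − 15.44730·(3.70000 − 2.90000) / (15.44730 − (-6.82585)) = 3.70000 − (12.35784)/(22.27316) = 3.14517

3.145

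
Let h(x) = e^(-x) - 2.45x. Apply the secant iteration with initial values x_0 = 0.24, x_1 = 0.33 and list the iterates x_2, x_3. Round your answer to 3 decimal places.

h(0.24) = 0.19863, h(0.33) = -0.08958
x_2 = 0.33000 − (-0.08958)·(0.33000 − 0.24000) / (-0.08958 − 0.19863) = 0.33000 − (-0.00806)/(-0.28820) = 0.30203
h(0.30203) = -0.00065
x_3 = 0.30203 − (-0.00065)·(0.30203 − 0.33000) / (-0.00065 − (-0.08958)) = 0.30203 − (0.00002)/(0.08893) = 0.30182

0.302, 0.302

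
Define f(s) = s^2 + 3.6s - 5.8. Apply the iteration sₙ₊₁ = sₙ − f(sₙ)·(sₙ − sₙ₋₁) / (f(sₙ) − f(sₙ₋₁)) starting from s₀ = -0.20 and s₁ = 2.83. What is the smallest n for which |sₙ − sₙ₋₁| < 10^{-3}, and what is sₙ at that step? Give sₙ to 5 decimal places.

f(-0.20) = -6.4800000, f(2.83) = 12.3969000
s₂ = 2.8300000 − 12.3969000·(3.0300000)/(18.8769000) = 0.8401284;  |Δ| = 1.9898716
f(0.8401284) = -2.0697220
s₃ = 0.8401284 − (-2.0697220)·(-1.9898716)/(-14.4666220) = 1.1248169;  |Δ| = 0.2846885
f(1.1248169) = -0.4854460
s₄ = 1.1248169 − (-0.4854460)·(0.2846885)/(1.5842760) = 1.2120498;  |Δ| = 0.0872328
f(1.2120498) = 0.0324438
s₅ = 1.2120498 − 0.0324438·(0.0872328)/(0.5178898) = 1.2065850;  |Δ| = 0.0054648
f(1.2065850) = -0.0004468
s₆ = 1.2065850 − (-0.0004468)·(-0.0054648)/(-0.0328906) = 1.2066592;  |Δ| = 0.0000742
|s₆ − s₅| = 0.0000742 < 10^{-3}

n = 6, sₙ = 1.20666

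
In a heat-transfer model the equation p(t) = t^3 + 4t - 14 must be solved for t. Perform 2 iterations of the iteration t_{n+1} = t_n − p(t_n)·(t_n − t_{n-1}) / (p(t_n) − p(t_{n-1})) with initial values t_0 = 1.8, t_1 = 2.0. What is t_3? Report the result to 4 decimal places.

p(1.8) = -0.968000, p(2.0) = 2.000000
t_2 = 2.000000 − 2.000000·(2.000000 − 1.800000) / (2.000000 − (-0.968000)) = 2.000000 − (0.400000)/(2.968000) = 1.865229
p(1.865229) = -0.049803
t_3 = 1.865229 − (-0.049803)·(1.865229 − 2.000000) / (-0.049803 − 2.000000) = 1.865229 − (0.006712)/(-2.049803) = 1.868504

1.8685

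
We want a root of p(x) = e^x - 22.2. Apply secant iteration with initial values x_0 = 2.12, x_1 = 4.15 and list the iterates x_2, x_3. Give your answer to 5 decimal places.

p(2.12) = -13.8688625, p(4.15) = 41.2340003
x_2 = 4.1500000 − 41.2340003·(4.1500000 − 2.1200000) / (41.2340003 − (-13.8688625)) = 4.1500000 − (83.7050206)/(55.1028628) = 2.6309315
p(2.6309315) = -8.3133000
x_3 = 2.6309315 − (-8.3133000)·(2.6309315 − 4.1500000) / (-8.3133000 − 41.2340003) = 2.6309315 − (12.6284718)/(-49.5473003) = 2.8858086

2.63093, 2.88581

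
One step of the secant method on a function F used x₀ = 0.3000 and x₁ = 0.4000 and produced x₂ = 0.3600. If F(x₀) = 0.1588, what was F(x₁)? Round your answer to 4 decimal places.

-0.1059

The secant line through (0.3000, 0.1588) and (0.4000, F(x₁)) crosses zero at x₂ = 0.3600.
So (0.3000, 0.1588), (0.4000, F(x₁)), (0.3600, 0) are collinear:
F(x₁) = 0.1588 · (0.4000 − 0.3600) / (0.3000 − 0.3600) = 0.1588 · (0.040000)/(-0.060000) = -0.105867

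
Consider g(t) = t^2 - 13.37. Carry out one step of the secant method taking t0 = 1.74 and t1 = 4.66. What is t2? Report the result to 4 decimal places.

3.3560

g(1.74) = -10.342400, g(4.66) = 8.345600
t2 = 4.660000 − 8.345600·(4.660000 − 1.740000) / (8.345600 − (-10.342400)) = 4.660000 − (24.369152)/(18.688000) = 3.356000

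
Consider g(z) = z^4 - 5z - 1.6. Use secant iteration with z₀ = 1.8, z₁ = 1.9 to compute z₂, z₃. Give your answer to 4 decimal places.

g(1.8) = -0.102400, g(1.9) = 1.932100
z₂ = 1.900000 − 1.932100·(1.900000 − 1.800000) / (1.932100 − (-0.102400)) = 1.900000 − (0.193210)/(2.034500) = 1.805033
g(1.805033) = -0.009659
z₃ = 1.805033 − (-0.009659)·(1.805033 − 1.900000) / (-0.009659 − 1.932100) = 1.805033 − (0.000917)/(-1.941759) = 1.805506

1.8050, 1.8055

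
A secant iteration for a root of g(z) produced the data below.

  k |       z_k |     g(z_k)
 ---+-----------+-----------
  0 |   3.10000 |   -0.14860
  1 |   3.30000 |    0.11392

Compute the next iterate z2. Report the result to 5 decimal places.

z2 = 3.30000 − 0.11392·(3.30000 − 3.10000) / (0.11392 − (-0.14860))
   = 3.30000 − (0.0227840)/(0.2625200) = 3.2132104

3.21321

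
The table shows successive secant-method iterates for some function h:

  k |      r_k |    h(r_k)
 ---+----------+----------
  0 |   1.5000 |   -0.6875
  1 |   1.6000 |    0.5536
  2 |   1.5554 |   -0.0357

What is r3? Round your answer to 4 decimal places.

1.5581

r3 = 1.5554 − (-0.0357)·(1.5554 − 1.6000) / (-0.0357 − 0.5536)
   = 1.5554 − (0.001592)/(-0.589300) = 1.558102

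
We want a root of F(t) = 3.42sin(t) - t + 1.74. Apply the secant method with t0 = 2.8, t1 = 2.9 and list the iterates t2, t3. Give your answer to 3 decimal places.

F(2.8) = 0.08566, F(2.9) = -0.34177
t2 = 2.90000 − (-0.34177)·(2.90000 − 2.80000) / (-0.34177 − 0.08566) = 2.90000 − (-0.03418)/(-0.42743) = 2.82004
F(2.82004) = 0.00081
t3 = 2.82004 − 0.00081·(2.82004 − 2.90000) / (0.00081 − (-0.34177)) = 2.82004 − (-0.00007)/(0.34258) = 2.82023

2.820, 2.820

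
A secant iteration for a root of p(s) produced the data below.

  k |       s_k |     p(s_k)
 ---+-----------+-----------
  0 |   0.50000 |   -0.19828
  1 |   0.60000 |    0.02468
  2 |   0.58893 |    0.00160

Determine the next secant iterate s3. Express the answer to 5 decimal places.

0.58816

s3 = 0.58893 − 0.00160·(0.58893 − 0.60000) / (0.00160 − 0.02468)
   = 0.58893 − (-0.0000177)/(-0.0230800) = 0.5881626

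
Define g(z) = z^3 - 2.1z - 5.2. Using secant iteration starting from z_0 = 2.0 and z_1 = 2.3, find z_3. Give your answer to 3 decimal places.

g(2.0) = -1.40000, g(2.3) = 2.13700
z_2 = 2.30000 − 2.13700·(2.30000 − 2.00000) / (2.13700 − (-1.40000)) = 2.30000 − (0.64110)/(3.53700) = 2.11874
g(2.11874) = -0.13815
z_3 = 2.11874 − (-0.13815)·(2.11874 − 2.30000) / (-0.13815 − 2.13700) = 2.11874 − (0.02504)/(-2.27515) = 2.12975

2.130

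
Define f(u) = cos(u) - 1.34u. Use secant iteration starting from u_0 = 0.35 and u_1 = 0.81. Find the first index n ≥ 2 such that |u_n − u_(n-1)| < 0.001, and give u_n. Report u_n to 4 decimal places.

f(0.35) = 0.470373, f(0.81) = -0.395902
u_2 = 0.810000 − (-0.395902)·(0.460000)/(-0.866274) = 0.599772;  |Δ| = 0.210228
f(0.599772) = 0.021769
u_3 = 0.599772 − 0.021769·(-0.210228)/(0.417671) = 0.610730;  |Δ| = 0.010957
f(0.610730) = 0.000852
u_4 = 0.610730 − 0.000852·(0.010957)/(-0.020917) = 0.611176;  |Δ| = 0.000446
|u_4 − u_3| = 0.000446 < 0.001

n = 4, u_n = 0.6112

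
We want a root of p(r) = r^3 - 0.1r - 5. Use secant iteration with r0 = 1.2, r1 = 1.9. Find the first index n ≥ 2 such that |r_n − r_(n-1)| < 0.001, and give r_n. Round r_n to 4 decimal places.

p(1.2) = -3.392000, p(1.9) = 1.669000
r2 = 1.900000 − 1.669000·(0.700000)/(5.061000) = 1.669156;  |Δ| = 0.230844
p(1.669156) = -0.516508
r3 = 1.669156 − (-0.516508)·(-0.230844)/(-2.185508) = 1.723712;  |Δ| = 0.054556
p(1.723712) = -0.050904
r4 = 1.723712 − (-0.050904)·(0.054556)/(0.465604) = 1.729677;  |Δ| = 0.005965
p(1.729677) = 0.001849
r5 = 1.729677 − 0.001849·(0.005965)/(0.052754) = 1.729468;  |Δ| = 0.000209
|r5 − r4| = 0.000209 < 0.001

n = 5, r_n = 1.7295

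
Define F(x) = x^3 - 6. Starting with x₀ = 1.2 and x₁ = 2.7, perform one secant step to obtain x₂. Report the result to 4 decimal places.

1.5569

F(1.2) = -4.272000, F(2.7) = 13.683000
x₂ = 2.700000 − 13.683000·(2.700000 − 1.200000) / (13.683000 − (-4.272000)) = 2.700000 − (20.524500)/(17.955000) = 1.556892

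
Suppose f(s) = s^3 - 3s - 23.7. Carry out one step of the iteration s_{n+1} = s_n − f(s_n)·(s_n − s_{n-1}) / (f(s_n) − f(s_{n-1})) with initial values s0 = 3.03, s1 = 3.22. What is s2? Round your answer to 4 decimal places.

f(3.03) = -4.971873, f(3.22) = 0.026248
s2 = 3.220000 − 0.026248·(3.220000 − 3.030000) / (0.026248 − (-4.971873)) = 3.220000 − (0.004987)/(4.998121) = 3.219002

3.2190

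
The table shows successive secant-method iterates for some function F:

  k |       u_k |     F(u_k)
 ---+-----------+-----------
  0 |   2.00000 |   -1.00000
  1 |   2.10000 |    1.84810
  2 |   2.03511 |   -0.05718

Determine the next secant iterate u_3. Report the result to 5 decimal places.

u_3 = 2.03511 − (-0.05718)·(2.03511 − 2.10000) / (-0.05718 − 1.84810)
   = 2.03511 − (0.0037104)/(-1.9052800) = 2.0370574

2.03706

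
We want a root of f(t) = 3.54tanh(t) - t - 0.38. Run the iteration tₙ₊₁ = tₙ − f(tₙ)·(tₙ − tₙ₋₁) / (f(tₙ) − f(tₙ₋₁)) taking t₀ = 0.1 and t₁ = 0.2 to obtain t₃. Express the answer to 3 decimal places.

f(0.1) = -0.12718, f(0.2) = 0.11871
t₂ = 0.20000 − 0.11871·(0.20000 − 0.10000) / (0.11871 − (-0.12718)) = 0.20000 − (0.01187)/(0.24588) = 0.15172
f(0.15172) = 0.00129
t₃ = 0.15172 − 0.00129·(0.15172 − 0.20000) / (0.00129 − 0.11871) = 0.15172 − (-0.00006)/(-0.11742) = 0.15119

0.151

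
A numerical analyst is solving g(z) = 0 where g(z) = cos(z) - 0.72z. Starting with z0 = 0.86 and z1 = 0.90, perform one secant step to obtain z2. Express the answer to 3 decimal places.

0.882

g(0.86) = 0.03324, g(0.90) = -0.02639
z2 = 0.90000 − (-0.02639)·(0.90000 − 0.86000) / (-0.02639 − 0.03324) = 0.90000 − (-0.00106)/(-0.05963) = 0.88230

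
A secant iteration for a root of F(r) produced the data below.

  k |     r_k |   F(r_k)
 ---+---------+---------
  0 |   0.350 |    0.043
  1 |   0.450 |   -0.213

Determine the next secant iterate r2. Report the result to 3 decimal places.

0.367

r2 = 0.450 − (-0.213)·(0.450 − 0.350) / (-0.213 − 0.043)
   = 0.450 − (-0.02130)/(-0.25600) = 0.36680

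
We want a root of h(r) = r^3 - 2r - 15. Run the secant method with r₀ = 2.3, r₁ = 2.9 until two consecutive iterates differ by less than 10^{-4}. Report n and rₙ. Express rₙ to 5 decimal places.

n = 5, rₙ = 2.73557

h(2.3) = -7.4330000, h(2.9) = 3.5890000
r₂ = 2.9000000 − 3.5890000·(0.6000000)/(11.0220000) = 2.7046271;  |Δ| = 0.1953729
h(2.7046271) = -0.6248858
r₃ = 2.7046271 − (-0.6248858)·(-0.1953729)/(-4.2138858) = 2.7335994;  |Δ| = 0.0289722
h(2.7335994) = -0.0401986
r₄ = 2.7335994 − (-0.0401986)·(0.0289722)/(0.5846872) = 2.7355913;  |Δ| = 0.0019919
h(2.7355913) = 0.0005041
r₅ = 2.7355913 − 0.0005041·(0.0019919)/(0.0407027) = 2.7355666;  |Δ| = 0.0000247
|r₅ − r₄| = 0.0000247 < 10^{-4}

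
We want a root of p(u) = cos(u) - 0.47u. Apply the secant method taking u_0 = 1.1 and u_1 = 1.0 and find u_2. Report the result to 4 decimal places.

1.0526

p(1.1) = -0.063404, p(1.0) = 0.070302
u_2 = 1.000000 − 0.070302·(1.000000 − 1.100000) / (0.070302 − (-0.063404)) = 1.000000 − (-0.007030)/(0.133706) = 1.052580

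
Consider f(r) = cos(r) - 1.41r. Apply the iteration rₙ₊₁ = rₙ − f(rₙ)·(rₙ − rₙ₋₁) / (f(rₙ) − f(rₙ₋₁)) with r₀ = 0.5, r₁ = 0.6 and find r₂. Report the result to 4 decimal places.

0.5893

f(0.5) = 0.172583, f(0.6) = -0.020664
r₂ = 0.600000 − (-0.020664)·(0.600000 − 0.500000) / (-0.020664 − 0.172583) = 0.600000 − (-0.002066)/(-0.193247) = 0.589307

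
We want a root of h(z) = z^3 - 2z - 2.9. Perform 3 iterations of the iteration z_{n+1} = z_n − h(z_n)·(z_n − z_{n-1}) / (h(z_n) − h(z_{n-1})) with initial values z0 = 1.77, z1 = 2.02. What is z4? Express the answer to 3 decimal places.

1.882

h(1.77) = -0.89477, h(2.02) = 1.30241
z2 = 2.02000 − 1.30241·(2.02000 − 1.77000) / (1.30241 − (-0.89477)) = 2.02000 − (0.32560)/(2.19718) = 1.87181
h(1.87181) = -0.08542
z3 = 1.87181 − (-0.08542)·(1.87181 − 2.02000) / (-0.08542 − 1.30241) = 1.87181 − (0.01266)/(-1.38783) = 1.88093
h(1.88093) = -0.00732
z4 = 1.88093 − (-0.00732)·(1.88093 − 1.87181) / (-0.00732 − (-0.08542)) = 1.88093 − (-0.00007)/(0.07810) = 1.88179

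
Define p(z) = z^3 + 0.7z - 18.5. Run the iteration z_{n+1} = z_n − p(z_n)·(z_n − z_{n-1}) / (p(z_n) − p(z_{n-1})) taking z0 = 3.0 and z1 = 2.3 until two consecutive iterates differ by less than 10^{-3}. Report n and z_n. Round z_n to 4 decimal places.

n = 5, z_n = 2.5566

p(3.0) = 10.600000, p(2.3) = -4.723000
z2 = 2.300000 − (-4.723000)·(-0.700000)/(-15.323000) = 2.515761;  |Δ| = 0.215761
p(2.515761) = -0.816589
z3 = 2.515761 − (-0.816589)·(0.215761)/(3.906411) = 2.560863;  |Δ| = 0.045102
p(2.560863) = 0.086790
z4 = 2.560863 − 0.086790·(0.045102)/(0.903379) = 2.556530;  |Δ| = 0.004333
p(2.556530) = -0.001348
z5 = 2.556530 − (-0.001348)·(-0.004333)/(-0.088138) = 2.556596;  |Δ| = 0.000066
|z5 − z4| = 0.000066 < 10^{-3}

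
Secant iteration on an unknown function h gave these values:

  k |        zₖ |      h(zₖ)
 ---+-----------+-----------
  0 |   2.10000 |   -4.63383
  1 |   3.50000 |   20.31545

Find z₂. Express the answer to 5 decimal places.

z₂ = 3.50000 − 20.31545·(3.50000 − 2.10000) / (20.31545 − (-4.63383))
   = 3.50000 − (28.4416300)/(24.9492800) = 2.3600220

2.36002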